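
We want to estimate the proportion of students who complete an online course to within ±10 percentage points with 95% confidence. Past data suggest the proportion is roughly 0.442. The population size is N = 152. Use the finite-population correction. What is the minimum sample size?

59

For a proportion with margin E = 0.1 at 95% confidence, z = 1.960.
n = p̂(1−p̂)(z/E)² = 0.442 × 0.558 × (1.960/0.1)² = 94.75 — call this n₀.
Finite-population correction with N = 152: n = n₀ / (1 + (n₀−1)/N) = 94.75 / 1.617 = 58.60
Round up: n = 59.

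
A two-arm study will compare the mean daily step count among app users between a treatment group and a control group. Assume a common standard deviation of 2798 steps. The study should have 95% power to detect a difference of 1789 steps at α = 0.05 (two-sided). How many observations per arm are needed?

For two equal groups, n per group = 2·((z_{α/2} + z_β)·σ/δ)².
z_{α/2} = 1.960; z_β = 1.645 (power 95%).
n = 2 × (3.605 × 2798 / 1789)² = 2 × 31.79 = 63.58
Round up: n = 64 per group.

64 per group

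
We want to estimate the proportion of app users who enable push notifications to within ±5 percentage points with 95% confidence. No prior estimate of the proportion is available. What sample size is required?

For a proportion with margin E = 0.05 at 95% confidence, z = 1.960.
With no prior estimate, use p = 0.5, which maximizes p(1−p) at 0.25.
n = 0.25 × (z/E)² = 0.25 × (1.960/0.05)² = 384.16
Round up: n = 385.

385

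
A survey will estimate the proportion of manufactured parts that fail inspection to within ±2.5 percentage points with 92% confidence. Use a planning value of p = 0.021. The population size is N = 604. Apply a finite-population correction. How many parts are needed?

For a proportion with margin E = 0.025 at 92% confidence, z = 1.751.
n = p̂(1−p̂)(z/E)² = 0.021 × 0.979 × (1.751/0.025)² = 100.85 — call this n₀.
Finite-population correction with N = 604: n = n₀ / (1 + (n₀−1)/N) = 100.85 / 1.165 = 86.57
Round up: n = 87.

87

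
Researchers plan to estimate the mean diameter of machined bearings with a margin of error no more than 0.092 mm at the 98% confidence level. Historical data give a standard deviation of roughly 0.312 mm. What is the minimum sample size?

63

For a mean, the margin of error is E = z·σ/√n, so n = (zσ/E)².
At 98% confidence, z = 2.326.
n = (2.326 × 0.312 / 0.092)² = 62.22
Round up: n = 63.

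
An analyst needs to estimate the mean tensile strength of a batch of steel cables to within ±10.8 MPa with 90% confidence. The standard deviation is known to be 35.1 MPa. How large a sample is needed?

29

For a mean, the margin of error is E = z·σ/√n, so n = (zσ/E)².
At 90% confidence, z = 1.645.
n = (1.645 × 35.1 / 10.8)² = 28.58
Round up: n = 29.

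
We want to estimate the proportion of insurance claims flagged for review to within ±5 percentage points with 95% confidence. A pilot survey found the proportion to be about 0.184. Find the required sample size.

For a proportion with margin E = 0.05 at 95% confidence, z = 1.960.
n = p̂(1−p̂)(z/E)² = 0.184 × 0.816 × (1.960/0.05)² = 230.72
Round up: n = 231.

231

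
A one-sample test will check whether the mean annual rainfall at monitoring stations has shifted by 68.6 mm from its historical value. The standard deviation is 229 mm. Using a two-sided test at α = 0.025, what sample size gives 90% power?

For a one-sample z-test, n = ((z_{α/2} + z_β)·σ/δ)².
z_{α/2} = 2.241 (two-sided α = 0.025); z_β = 1.282 (power 90% → β = 0.1).
n = (3.523 × 229 / 68.6)² = 138.31
Round up: n = 139.

n = 139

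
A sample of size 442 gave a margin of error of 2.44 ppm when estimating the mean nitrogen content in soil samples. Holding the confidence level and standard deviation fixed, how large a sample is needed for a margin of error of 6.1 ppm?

71

Margin of error scales as 1/√n, so n₂ = n₁·(E₁/E₂)².
n₂ = 442 × (2.44/6.1)² = 442 × 0.16 = 70.72
Round up: n₂ = 71.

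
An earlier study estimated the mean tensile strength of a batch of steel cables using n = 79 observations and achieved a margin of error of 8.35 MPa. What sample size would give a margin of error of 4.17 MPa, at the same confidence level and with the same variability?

317

Margin of error scales as 1/√n, so n₂ = n₁·(E₁/E₂)².
n₂ = 79 × (8.35/4.17)² = 79 × 4.01 = 316.79
Round up: n₂ = 317.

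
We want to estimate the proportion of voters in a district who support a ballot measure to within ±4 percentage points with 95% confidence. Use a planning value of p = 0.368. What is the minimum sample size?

559

For a proportion with margin E = 0.04 at 95% confidence, z = 1.960.
n = p̂(1−p̂)(z/E)² = 0.368 × 0.632 × (1.960/0.04)² = 558.41
Round up: n = 559.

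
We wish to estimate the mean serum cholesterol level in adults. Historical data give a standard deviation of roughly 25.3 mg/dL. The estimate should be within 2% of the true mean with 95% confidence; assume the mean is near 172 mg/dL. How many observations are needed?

For a mean, the margin of error is E = z·σ/√n, so n = (zσ/E)².
At 95% confidence, z = 1.960.
E = 2% of 172 = 3.44 mg/dL.
n = (1.960 × 25.3 / 3.44)² = 207.80
Round up: n = 208.

208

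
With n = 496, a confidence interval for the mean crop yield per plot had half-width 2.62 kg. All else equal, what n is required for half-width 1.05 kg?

3089

Margin of error scales as 1/√n, so n₂ = n₁·(E₁/E₂)².
n₂ = 496 × (2.62/1.05)² = 496 × 6.226 = 3088.10
Round up: n₂ = 3089.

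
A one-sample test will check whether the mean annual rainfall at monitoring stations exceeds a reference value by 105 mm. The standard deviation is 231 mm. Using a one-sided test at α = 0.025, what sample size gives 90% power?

For a one-sample z-test, n = ((z_α + z_β)·σ/δ)².
z_α = 1.960 (one-sided α = 0.025); z_β = 1.282 (power 90% → β = 0.1).
n = (3.242 × 231 / 105)² = 50.87
Round up: n = 51.

51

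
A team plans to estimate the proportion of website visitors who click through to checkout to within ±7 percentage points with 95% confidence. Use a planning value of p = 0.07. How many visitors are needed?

52

For a proportion with margin E = 0.07 at 95% confidence, z = 1.960.
n = p̂(1−p̂)(z/E)² = 0.07 × 0.93 × (1.960/0.07)² = 51.04
Round up: n = 52.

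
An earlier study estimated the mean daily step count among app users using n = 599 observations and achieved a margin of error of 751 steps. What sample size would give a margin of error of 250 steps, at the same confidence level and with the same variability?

Margin of error scales as 1/√n, so n₂ = n₁·(E₁/E₂)².
n₂ = 599 × (751/250)² = 599 × 9.024 = 5405.38
Round up: n₂ = 5406.

5406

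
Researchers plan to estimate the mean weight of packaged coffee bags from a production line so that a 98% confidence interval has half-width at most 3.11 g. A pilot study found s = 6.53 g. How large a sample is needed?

For a mean, the margin of error is E = z·σ/√n, so n = (zσ/E)².
At 98% confidence, z = 2.326.
n = (2.326 × 6.53 / 3.11)² = 23.85
Round up: n = 24.

24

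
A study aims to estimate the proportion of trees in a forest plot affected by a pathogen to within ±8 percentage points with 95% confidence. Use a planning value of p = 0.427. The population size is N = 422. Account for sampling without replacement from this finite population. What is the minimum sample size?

For a proportion with margin E = 0.08 at 95% confidence, z = 1.960.
n = p̂(1−p̂)(z/E)² = 0.427 × 0.573 × (1.960/0.08)² = 146.86 — call this n₀.
Finite-population correction with N = 422: n = n₀ / (1 + (n₀−1)/N) = 146.86 / 1.346 = 109.11
Round up: n = 110.

110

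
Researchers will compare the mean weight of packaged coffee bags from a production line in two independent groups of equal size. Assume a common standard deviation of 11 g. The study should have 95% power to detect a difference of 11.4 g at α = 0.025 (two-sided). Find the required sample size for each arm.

29 per group

For two equal groups, n per group = 2·((z_{α/2} + z_β)·σ/δ)².
z_{α/2} = 2.241; z_β = 1.645 (power 95%).
n = 2 × (3.886 × 11 / 11.4)² = 2 × 14.06 = 28.12
Round up: n = 29 per group.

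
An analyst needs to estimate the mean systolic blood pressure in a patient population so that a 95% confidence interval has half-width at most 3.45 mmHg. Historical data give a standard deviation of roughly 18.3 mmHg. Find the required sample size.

n = 109

For a mean, the margin of error is E = z·σ/√n, so n = (zσ/E)².
At 95% confidence, z = 1.960.
n = (1.960 × 18.3 / 3.45)² = 108.09
Round up: n = 109.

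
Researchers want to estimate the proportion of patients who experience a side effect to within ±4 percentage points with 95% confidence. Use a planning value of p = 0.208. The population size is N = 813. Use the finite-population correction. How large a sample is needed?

For a proportion with margin E = 0.04 at 95% confidence, z = 1.960.
n = p̂(1−p̂)(z/E)² = 0.208 × 0.792 × (1.960/0.04)² = 395.53 — call this n₀.
Finite-population correction with N = 813: n = n₀ / (1 + (n₀−1)/N) = 395.53 / 1.485 = 266.35
Round up: n = 267.

267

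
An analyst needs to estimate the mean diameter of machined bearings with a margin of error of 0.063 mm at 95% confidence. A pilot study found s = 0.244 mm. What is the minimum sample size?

58

For a mean, the margin of error is E = z·σ/√n, so n = (zσ/E)².
At 95% confidence, z = 1.960.
n = (1.960 × 0.244 / 0.063)² = 57.62
Round up: n = 58.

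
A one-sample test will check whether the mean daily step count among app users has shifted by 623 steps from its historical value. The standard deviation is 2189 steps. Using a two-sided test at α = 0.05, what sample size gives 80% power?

n = 97

For a one-sample z-test, n = ((z_{α/2} + z_β)·σ/δ)².
z_{α/2} = 1.960 (two-sided α = 0.05); z_β = 0.842 (power 80% → β = 0.2).
n = (2.802 × 2189 / 623)² = 96.93
Round up: n = 97.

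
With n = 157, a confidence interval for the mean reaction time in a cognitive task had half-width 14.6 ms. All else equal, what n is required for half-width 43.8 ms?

n = 18

Margin of error scales as 1/√n, so n₂ = n₁·(E₁/E₂)².
n₂ = 157 × (14.6/43.8)² = 157 × 0.1111 = 17.44
Round up: n₂ = 18.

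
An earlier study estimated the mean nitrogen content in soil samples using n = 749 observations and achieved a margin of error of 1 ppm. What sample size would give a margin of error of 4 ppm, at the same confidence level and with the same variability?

Margin of error scales as 1/√n, so n₂ = n₁·(E₁/E₂)².
n₂ = 749 × (1/4)² = 749 × 0.0625 = 46.81
Round up: n₂ = 47.

47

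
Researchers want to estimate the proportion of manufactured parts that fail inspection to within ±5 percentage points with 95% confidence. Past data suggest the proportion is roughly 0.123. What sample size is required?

For a proportion with margin E = 0.05 at 95% confidence, z = 1.960.
n = p̂(1−p̂)(z/E)² = 0.123 × 0.877 × (1.960/0.05)² = 165.76
Round up: n = 166.

n = 166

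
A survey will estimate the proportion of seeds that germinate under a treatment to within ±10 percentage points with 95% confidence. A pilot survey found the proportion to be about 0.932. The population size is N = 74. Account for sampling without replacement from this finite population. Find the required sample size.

19

For a proportion with margin E = 0.1 at 95% confidence, z = 1.960.
n = p̂(1−p̂)(z/E)² = 0.932 × 0.068 × (1.960/0.1)² = 24.35 — call this n₀.
Finite-population correction with N = 74: n = n₀ / (1 + (n₀−1)/N) = 24.35 / 1.316 = 18.50
Round up: n = 19.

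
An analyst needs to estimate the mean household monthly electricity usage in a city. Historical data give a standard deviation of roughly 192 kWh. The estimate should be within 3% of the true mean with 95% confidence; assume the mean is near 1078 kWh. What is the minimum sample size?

136

For a mean, the margin of error is E = z·σ/√n, so n = (zσ/E)².
At 95% confidence, z = 1.960.
E = 3% of 1078 = 32.34 kWh.
n = (1.960 × 192 / 32.34)² = 135.40
Round up: n = 136.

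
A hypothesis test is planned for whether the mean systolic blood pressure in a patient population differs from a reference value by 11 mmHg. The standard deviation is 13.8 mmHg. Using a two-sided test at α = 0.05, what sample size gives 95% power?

21

For a one-sample z-test, n = ((z_{α/2} + z_β)·σ/δ)².
z_{α/2} = 1.960 (two-sided α = 0.05); z_β = 1.645 (power 95% → β = 0.05).
n = (3.605 × 13.8 / 11)² = 20.45
Round up: n = 21.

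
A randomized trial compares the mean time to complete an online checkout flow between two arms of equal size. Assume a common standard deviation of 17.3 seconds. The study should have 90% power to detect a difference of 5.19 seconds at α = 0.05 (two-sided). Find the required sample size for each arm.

234 per group

For two equal groups, n per group = 2·((z_{α/2} + z_β)·σ/δ)².
z_{α/2} = 1.960; z_β = 1.282 (power 90%).
n = 2 × (3.242 × 17.3 / 5.19)² = 2 × 116.78 = 233.56
Round up: n = 234 per group.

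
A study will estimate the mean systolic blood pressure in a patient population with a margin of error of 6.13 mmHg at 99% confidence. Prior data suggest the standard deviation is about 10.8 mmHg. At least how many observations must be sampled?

For a mean, the margin of error is E = z·σ/√n, so n = (zσ/E)².
At 99% confidence, z = 2.576.
n = (2.576 × 10.8 / 6.13)² = 20.60
Round up: n = 21.

21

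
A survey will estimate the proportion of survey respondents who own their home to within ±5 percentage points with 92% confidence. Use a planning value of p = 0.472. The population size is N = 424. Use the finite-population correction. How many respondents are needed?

178

For a proportion with margin E = 0.05 at 92% confidence, z = 1.751.
n = p̂(1−p̂)(z/E)² = 0.472 × 0.528 × (1.751/0.05)² = 305.64 — call this n₀.
Finite-population correction with N = 424: n = n₀ / (1 + (n₀−1)/N) = 305.64 / 1.718 = 177.90
Round up: n = 178.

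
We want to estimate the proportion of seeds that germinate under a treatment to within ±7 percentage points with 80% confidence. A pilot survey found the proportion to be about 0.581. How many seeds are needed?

For a proportion with margin E = 0.07 at 80% confidence, z = 1.282.
n = p̂(1−p̂)(z/E)² = 0.581 × 0.419 × (1.282/0.07)² = 81.65
Round up: n = 82.

n = 82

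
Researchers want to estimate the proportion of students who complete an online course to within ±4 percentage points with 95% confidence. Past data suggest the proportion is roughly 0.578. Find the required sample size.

For a proportion with margin E = 0.04 at 95% confidence, z = 1.960.
n = p̂(1−p̂)(z/E)² = 0.578 × 0.422 × (1.960/0.04)² = 585.64
Round up: n = 586.

586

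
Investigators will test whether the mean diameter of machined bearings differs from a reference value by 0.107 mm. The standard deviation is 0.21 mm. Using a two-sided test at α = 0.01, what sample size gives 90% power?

For a one-sample z-test, n = ((z_{α/2} + z_β)·σ/δ)².
z_{α/2} = 2.576 (two-sided α = 0.01); z_β = 1.282 (power 90% → β = 0.1).
n = (3.858 × 0.21 / 0.107)² = 57.33
Round up: n = 58.

58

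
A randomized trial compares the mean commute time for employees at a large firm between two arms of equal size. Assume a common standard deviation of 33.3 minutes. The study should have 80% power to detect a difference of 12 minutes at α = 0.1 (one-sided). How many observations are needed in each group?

70 per group

For two equal groups, n per group = 2·((z_α + z_β)·σ/δ)².
z_α = 1.282; z_β = 0.842 (power 80%).
n = 2 × (2.124 × 33.3 / 12)² = 2 × 34.74 = 69.48
Round up: n = 70 per group.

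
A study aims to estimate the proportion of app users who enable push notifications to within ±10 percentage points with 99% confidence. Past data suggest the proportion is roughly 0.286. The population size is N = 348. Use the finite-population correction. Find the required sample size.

98

For a proportion with margin E = 0.1 at 99% confidence, z = 2.576.
n = p̂(1−p̂)(z/E)² = 0.286 × 0.714 × (2.576/0.1)² = 135.51 — call this n₀.
Finite-population correction with N = 348: n = n₀ / (1 + (n₀−1)/N) = 135.51 / 1.387 = 97.70
Round up: n = 98.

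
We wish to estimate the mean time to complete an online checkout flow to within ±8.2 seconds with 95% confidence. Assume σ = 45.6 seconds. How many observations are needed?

119

For a mean, the margin of error is E = z·σ/√n, so n = (zσ/E)².
At 95% confidence, z = 1.960.
n = (1.960 × 45.6 / 8.2)² = 118.80
Round up: n = 119.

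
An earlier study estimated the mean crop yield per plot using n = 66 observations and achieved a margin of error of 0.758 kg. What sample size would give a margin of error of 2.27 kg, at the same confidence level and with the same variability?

8

Margin of error scales as 1/√n, so n₂ = n₁·(E₁/E₂)².
n₂ = 66 × (0.758/2.27)² = 66 × 0.1115 = 7.36
Round up: n₂ = 8.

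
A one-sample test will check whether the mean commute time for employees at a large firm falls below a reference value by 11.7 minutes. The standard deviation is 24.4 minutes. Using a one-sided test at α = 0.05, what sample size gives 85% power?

For a one-sample z-test, n = ((z_α + z_β)·σ/δ)².
z_α = 1.645 (one-sided α = 0.05); z_β = 1.036 (power 85% → β = 0.15).
n = (2.681 × 24.4 / 11.7)² = 31.26
Round up: n = 32.

32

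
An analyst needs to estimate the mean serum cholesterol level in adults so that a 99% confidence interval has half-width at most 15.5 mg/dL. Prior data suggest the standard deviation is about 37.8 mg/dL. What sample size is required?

For a mean, the margin of error is E = z·σ/√n, so n = (zσ/E)².
At 99% confidence, z = 2.576.
n = (2.576 × 37.8 / 15.5)² = 39.46
Round up: n = 40.

40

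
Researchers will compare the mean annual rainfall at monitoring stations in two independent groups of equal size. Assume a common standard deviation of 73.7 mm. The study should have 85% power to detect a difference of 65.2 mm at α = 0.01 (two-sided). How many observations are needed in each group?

For two equal groups, n per group = 2·((z_{α/2} + z_β)·σ/δ)².
z_{α/2} = 2.576; z_β = 1.036 (power 85%).
n = 2 × (3.612 × 73.7 / 65.2)² = 2 × 16.67 = 33.34
Round up: n = 34 per group.

34 per group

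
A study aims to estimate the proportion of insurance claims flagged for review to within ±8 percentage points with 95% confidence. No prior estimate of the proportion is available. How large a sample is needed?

For a proportion with margin E = 0.08 at 95% confidence, z = 1.960.
With no prior estimate, use p = 0.5, which maximizes p(1−p) at 0.25.
n = 0.25 × (z/E)² = 0.25 × (1.960/0.08)² = 150.06
Round up: n = 151.

151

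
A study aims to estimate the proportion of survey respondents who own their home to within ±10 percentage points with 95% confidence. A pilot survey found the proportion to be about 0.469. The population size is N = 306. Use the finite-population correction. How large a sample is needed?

For a proportion with margin E = 0.1 at 95% confidence, z = 1.960.
n = p̂(1−p̂)(z/E)² = 0.469 × 0.531 × (1.960/0.1)² = 95.67 — call this n₀.
Finite-population correction with N = 306: n = n₀ / (1 + (n₀−1)/N) = 95.67 / 1.309 = 73.09
Round up: n = 74.

74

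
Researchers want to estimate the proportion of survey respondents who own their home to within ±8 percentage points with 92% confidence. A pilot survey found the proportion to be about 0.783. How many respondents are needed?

82

For a proportion with margin E = 0.08 at 92% confidence, z = 1.751.
n = p̂(1−p̂)(z/E)² = 0.783 × 0.217 × (1.751/0.08)² = 81.40
Round up: n = 82.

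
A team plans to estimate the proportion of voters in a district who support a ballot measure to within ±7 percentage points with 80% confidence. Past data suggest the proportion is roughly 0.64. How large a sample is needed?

For a proportion with margin E = 0.07 at 80% confidence, z = 1.282.
n = p̂(1−p̂)(z/E)² = 0.64 × 0.36 × (1.282/0.07)² = 77.28
Round up: n = 78.

78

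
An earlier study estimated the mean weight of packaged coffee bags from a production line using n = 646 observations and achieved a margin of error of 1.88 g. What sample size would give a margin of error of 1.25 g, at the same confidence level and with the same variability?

1462

Margin of error scales as 1/√n, so n₂ = n₁·(E₁/E₂)².
n₂ = 646 × (1.88/1.25)² = 646 × 2.262 = 1461.25
Round up: n₂ = 1462.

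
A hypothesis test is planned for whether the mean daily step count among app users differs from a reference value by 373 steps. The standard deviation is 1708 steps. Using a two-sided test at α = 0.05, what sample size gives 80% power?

For a one-sample z-test, n = ((z_{α/2} + z_β)·σ/δ)².
z_{α/2} = 1.960 (two-sided α = 0.05); z_β = 0.842 (power 80% → β = 0.2).
n = (2.802 × 1708 / 373)² = 164.62
Round up: n = 165.

n = 165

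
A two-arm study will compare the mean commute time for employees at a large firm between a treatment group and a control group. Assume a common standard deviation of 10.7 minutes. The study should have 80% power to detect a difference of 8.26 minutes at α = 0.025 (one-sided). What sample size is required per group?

27 per group

For two equal groups, n per group = 2·((z_α + z_β)·σ/δ)².
z_α = 1.960; z_β = 0.842 (power 80%).
n = 2 × (2.802 × 10.7 / 8.26)² = 2 × 13.17 = 26.34
Round up: n = 27 per group.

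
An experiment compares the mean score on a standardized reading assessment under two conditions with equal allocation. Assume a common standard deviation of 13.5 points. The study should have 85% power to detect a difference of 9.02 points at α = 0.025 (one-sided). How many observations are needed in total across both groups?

For two equal groups, n per group = 2·((z_α + z_β)·σ/δ)².
z_α = 1.960; z_β = 1.036 (power 85%).
n = 2 × (2.996 × 13.5 / 9.02)² = 2 × 20.11 = 40.22
Round up: n = 41 per group.
Total across both groups: 2 × 41 = 82.

82 total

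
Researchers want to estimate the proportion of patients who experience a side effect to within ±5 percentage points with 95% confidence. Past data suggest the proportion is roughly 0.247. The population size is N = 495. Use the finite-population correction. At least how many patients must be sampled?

For a proportion with margin E = 0.05 at 95% confidence, z = 1.960.
n = p̂(1−p̂)(z/E)² = 0.247 × 0.753 × (1.960/0.05)² = 285.80 — call this n₀.
Finite-population correction with N = 495: n = n₀ / (1 + (n₀−1)/N) = 285.80 / 1.575 = 181.46
Round up: n = 182.

182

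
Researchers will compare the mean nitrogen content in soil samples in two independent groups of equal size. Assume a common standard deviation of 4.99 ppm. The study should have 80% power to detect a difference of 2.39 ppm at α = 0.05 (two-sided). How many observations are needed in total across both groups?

138 total

For two equal groups, n per group = 2·((z_{α/2} + z_β)·σ/δ)².
z_{α/2} = 1.960; z_β = 0.842 (power 80%).
n = 2 × (2.802 × 4.99 / 2.39)² = 2 × 34.22 = 68.44
Round up: n = 69 per group.
Total across both groups: 2 × 69 = 138.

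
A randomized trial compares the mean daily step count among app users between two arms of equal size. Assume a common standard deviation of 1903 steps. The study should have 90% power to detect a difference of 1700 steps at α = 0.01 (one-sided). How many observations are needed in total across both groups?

For two equal groups, n per group = 2·((z_α + z_β)·σ/δ)².
z_α = 2.326; z_β = 1.282 (power 90%).
n = 2 × (3.608 × 1903 / 1700)² = 2 × 16.31 = 32.62
Round up: n = 33 per group.
Total across both groups: 2 × 33 = 66.

66 total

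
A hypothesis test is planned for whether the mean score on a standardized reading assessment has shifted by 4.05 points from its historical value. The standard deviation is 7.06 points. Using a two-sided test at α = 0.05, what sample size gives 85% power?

For a one-sample z-test, n = ((z_{α/2} + z_β)·σ/δ)².
z_{α/2} = 1.960 (two-sided α = 0.05); z_β = 1.036 (power 85% → β = 0.15).
n = (2.996 × 7.06 / 4.05)² = 27.28
Round up: n = 28.

n = 28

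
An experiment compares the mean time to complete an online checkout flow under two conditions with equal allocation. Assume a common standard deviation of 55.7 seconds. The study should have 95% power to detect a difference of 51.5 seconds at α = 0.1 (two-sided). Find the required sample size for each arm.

26 per group

For two equal groups, n per group = 2·((z_{α/2} + z_β)·σ/δ)².
z_{α/2} = 1.645; z_β = 1.645 (power 95%).
n = 2 × (3.290 × 55.7 / 51.5)² = 2 × 12.66 = 25.32
Round up: n = 26 per group.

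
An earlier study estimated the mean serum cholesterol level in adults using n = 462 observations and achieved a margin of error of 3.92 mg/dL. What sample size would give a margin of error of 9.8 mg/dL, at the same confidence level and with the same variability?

Margin of error scales as 1/√n, so n₂ = n₁·(E₁/E₂)².
n₂ = 462 × (3.92/9.8)² = 462 × 0.16 = 73.92
Round up: n₂ = 74.

n = 74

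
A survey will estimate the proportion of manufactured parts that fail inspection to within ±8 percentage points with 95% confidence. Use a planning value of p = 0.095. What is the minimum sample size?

For a proportion with margin E = 0.08 at 95% confidence, z = 1.960.
n = p̂(1−p̂)(z/E)² = 0.095 × 0.905 × (1.960/0.08)² = 51.61
Round up: n = 52.

n = 52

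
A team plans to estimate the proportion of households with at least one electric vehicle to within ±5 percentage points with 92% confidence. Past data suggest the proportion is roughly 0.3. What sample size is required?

n = 258

For a proportion with margin E = 0.05 at 92% confidence, z = 1.751.
n = p̂(1−p̂)(z/E)² = 0.3 × 0.7 × (1.751/0.05)² = 257.54
Round up: n = 258.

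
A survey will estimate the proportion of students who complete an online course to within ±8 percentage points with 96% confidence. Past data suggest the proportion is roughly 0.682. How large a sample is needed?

143

For a proportion with margin E = 0.08 at 96% confidence, z = 2.054.
n = p̂(1−p̂)(z/E)² = 0.682 × 0.318 × (2.054/0.08)² = 142.97
Round up: n = 143.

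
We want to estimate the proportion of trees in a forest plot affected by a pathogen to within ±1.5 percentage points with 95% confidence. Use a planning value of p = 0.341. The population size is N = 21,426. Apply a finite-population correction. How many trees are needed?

3255

For a proportion with margin E = 0.015 at 95% confidence, z = 1.960.
n = p̂(1−p̂)(z/E)² = 0.341 × 0.659 × (1.960/0.015)² = 3836.80 — call this n₀.
Finite-population correction with N = 21,426: n = n₀ / (1 + (n₀−1)/N) = 3836.80 / 1.179 = 3254.28
Round up: n = 3255.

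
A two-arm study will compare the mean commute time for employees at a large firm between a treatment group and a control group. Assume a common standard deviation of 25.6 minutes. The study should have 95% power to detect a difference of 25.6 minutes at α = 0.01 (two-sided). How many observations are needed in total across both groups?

72 total

For two equal groups, n per group = 2·((z_{α/2} + z_β)·σ/δ)².
z_{α/2} = 2.576; z_β = 1.645 (power 95%).
n = 2 × (4.221 × 25.6 / 25.6)² = 2 × 17.82 = 35.64
Round up: n = 36 per group.
Total across both groups: 2 × 36 = 72.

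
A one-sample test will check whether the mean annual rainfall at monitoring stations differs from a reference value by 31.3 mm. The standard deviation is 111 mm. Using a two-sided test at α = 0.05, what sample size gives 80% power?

99

For a one-sample z-test, n = ((z_{α/2} + z_β)·σ/δ)².
z_{α/2} = 1.960 (two-sided α = 0.05); z_β = 0.842 (power 80% → β = 0.2).
n = (2.802 × 111 / 31.3)² = 98.74
Round up: n = 99.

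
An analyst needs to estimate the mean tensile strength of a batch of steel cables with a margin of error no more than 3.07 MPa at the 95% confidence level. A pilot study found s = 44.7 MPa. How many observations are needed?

For a mean, the margin of error is E = z·σ/√n, so n = (zσ/E)².
At 95% confidence, z = 1.960.
n = (1.960 × 44.7 / 3.07)² = 814.42
Round up: n = 815.

815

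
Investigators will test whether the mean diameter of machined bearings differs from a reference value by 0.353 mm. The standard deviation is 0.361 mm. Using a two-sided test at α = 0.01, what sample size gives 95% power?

For a one-sample z-test, n = ((z_{α/2} + z_β)·σ/δ)².
z_{α/2} = 2.576 (two-sided α = 0.01); z_β = 1.645 (power 95% → β = 0.05).
n = (4.221 × 0.361 / 0.353)² = 18.63
Round up: n = 19.

n = 19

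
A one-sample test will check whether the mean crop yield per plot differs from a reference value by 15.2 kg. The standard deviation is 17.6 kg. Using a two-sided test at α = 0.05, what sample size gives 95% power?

For a one-sample z-test, n = ((z_{α/2} + z_β)·σ/δ)².
z_{α/2} = 1.960 (two-sided α = 0.05); z_β = 1.645 (power 95% → β = 0.05).
n = (3.605 × 17.6 / 15.2)² = 17.42
Round up: n = 18.

18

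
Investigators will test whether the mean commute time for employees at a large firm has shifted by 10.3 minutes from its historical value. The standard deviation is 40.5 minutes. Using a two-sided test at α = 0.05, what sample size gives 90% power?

For a one-sample z-test, n = ((z_{α/2} + z_β)·σ/δ)².
z_{α/2} = 1.960 (two-sided α = 0.05); z_β = 1.282 (power 90% → β = 0.1).
n = (3.242 × 40.5 / 10.3)² = 162.50
Round up: n = 163.

163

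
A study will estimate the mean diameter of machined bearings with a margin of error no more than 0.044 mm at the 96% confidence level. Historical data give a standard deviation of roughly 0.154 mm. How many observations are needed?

52

For a mean, the margin of error is E = z·σ/√n, so n = (zσ/E)².
At 96% confidence, z = 2.054.
n = (2.054 × 0.154 / 0.044)² = 51.68
Round up: n = 52.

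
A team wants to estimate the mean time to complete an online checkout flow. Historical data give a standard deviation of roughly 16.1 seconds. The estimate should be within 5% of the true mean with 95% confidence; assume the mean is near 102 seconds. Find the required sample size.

For a mean, the margin of error is E = z·σ/√n, so n = (zσ/E)².
At 95% confidence, z = 1.960.
E = 5% of 102 = 5.1 seconds.
n = (1.960 × 16.1 / 5.1)² = 38.28
Round up: n = 39.

39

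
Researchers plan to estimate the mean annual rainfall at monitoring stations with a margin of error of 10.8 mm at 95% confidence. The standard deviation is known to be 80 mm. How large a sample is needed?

n = 211

For a mean, the margin of error is E = z·σ/√n, so n = (zσ/E)².
At 95% confidence, z = 1.960.
n = (1.960 × 80 / 10.8)² = 210.79
Round up: n = 211.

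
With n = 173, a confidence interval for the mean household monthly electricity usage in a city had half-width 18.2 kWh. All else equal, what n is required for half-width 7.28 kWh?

1082

Margin of error scales as 1/√n, so n₂ = n₁·(E₁/E₂)².
n₂ = 173 × (18.2/7.28)² = 173 × 6.25 = 1081.25
Round up: n₂ = 1082.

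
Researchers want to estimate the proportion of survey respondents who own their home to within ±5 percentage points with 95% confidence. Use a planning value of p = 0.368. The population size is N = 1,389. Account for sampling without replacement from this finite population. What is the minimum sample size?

For a proportion with margin E = 0.05 at 95% confidence, z = 1.960.
n = p̂(1−p̂)(z/E)² = 0.368 × 0.632 × (1.960/0.05)² = 357.39 — call this n₀.
Finite-population correction with N = 1,389: n = n₀ / (1 + (n₀−1)/N) = 357.39 / 1.257 = 284.32
Round up: n = 285.

285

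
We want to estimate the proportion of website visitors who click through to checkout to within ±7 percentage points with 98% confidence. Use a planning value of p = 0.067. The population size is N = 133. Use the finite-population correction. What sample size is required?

For a proportion with margin E = 0.07 at 98% confidence, z = 2.326.
n = p̂(1−p̂)(z/E)² = 0.067 × 0.933 × (2.326/0.07)² = 69.02 — call this n₀.
Finite-population correction with N = 133: n = n₀ / (1 + (n₀−1)/N) = 69.02 / 1.511 = 45.68
Round up: n = 46.

46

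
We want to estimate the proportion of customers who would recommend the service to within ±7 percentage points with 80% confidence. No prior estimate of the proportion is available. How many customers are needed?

For a proportion with margin E = 0.07 at 80% confidence, z = 1.282.
With no prior estimate, use p = 0.5, which maximizes p(1−p) at 0.25.
n = 0.25 × (z/E)² = 0.25 × (1.282/0.07)² = 83.85
Round up: n = 84.

84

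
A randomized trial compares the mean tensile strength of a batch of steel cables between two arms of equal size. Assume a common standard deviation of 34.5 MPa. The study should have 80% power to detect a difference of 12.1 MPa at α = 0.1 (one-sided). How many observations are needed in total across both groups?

For two equal groups, n per group = 2·((z_α + z_β)·σ/δ)².
z_α = 1.282; z_β = 0.842 (power 80%).
n = 2 × (2.124 × 34.5 / 12.1)² = 2 × 36.68 = 73.36
Round up: n = 74 per group.
Total across both groups: 2 × 74 = 148.

148 total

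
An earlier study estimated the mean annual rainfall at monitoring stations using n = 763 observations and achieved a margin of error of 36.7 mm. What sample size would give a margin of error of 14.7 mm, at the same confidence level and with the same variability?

Margin of error scales as 1/√n, so n₂ = n₁·(E₁/E₂)².
n₂ = 763 × (36.7/14.7)² = 763 × 6.233 = 4755.78
Round up: n₂ = 4756.

n = 4756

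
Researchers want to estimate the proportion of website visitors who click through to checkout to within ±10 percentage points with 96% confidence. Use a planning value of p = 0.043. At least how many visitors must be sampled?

n = 18

For a proportion with margin E = 0.1 at 96% confidence, z = 2.054.
n = p̂(1−p̂)(z/E)² = 0.043 × 0.957 × (2.054/0.1)² = 17.36
Round up: n = 18.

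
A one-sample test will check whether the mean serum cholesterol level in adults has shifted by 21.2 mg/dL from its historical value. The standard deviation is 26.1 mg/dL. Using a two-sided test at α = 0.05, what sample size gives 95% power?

For a one-sample z-test, n = ((z_{α/2} + z_β)·σ/δ)².
z_{α/2} = 1.960 (two-sided α = 0.05); z_β = 1.645 (power 95% → β = 0.05).
n = (3.605 × 26.1 / 21.2)² = 19.70
Round up: n = 20.

20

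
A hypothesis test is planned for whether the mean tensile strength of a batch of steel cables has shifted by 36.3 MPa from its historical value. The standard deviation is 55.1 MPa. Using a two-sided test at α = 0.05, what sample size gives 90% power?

25

For a one-sample z-test, n = ((z_{α/2} + z_β)·σ/δ)².
z_{α/2} = 1.960 (two-sided α = 0.05); z_β = 1.282 (power 90% → β = 0.1).
n = (3.242 × 55.1 / 36.3)² = 24.22
Round up: n = 25.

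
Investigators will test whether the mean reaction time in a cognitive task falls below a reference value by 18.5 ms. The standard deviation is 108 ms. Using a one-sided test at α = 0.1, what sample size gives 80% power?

154

For a one-sample z-test, n = ((z_α + z_β)·σ/δ)².
z_α = 1.282 (one-sided α = 0.1); z_β = 0.842 (power 80% → β = 0.2).
n = (2.124 × 108 / 18.5)² = 153.75
Round up: n = 154.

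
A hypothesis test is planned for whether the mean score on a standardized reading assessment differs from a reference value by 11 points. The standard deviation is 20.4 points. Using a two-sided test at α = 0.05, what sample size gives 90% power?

n = 37

For a one-sample z-test, n = ((z_{α/2} + z_β)·σ/δ)².
z_{α/2} = 1.960 (two-sided α = 0.05); z_β = 1.282 (power 90% → β = 0.1).
n = (3.242 × 20.4 / 11)² = 36.15
Round up: n = 37.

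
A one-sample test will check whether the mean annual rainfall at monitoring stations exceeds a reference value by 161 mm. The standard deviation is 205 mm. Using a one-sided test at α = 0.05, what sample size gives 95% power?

18

For a one-sample z-test, n = ((z_α + z_β)·σ/δ)².
z_α = 1.645 (one-sided α = 0.05); z_β = 1.645 (power 95% → β = 0.05).
n = (3.290 × 205 / 161)² = 17.55
Round up: n = 18.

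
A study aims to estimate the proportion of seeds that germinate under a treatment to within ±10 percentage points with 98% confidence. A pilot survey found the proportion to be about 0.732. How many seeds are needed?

107

For a proportion with margin E = 0.1 at 98% confidence, z = 2.326.
n = p̂(1−p̂)(z/E)² = 0.732 × 0.268 × (2.326/0.1)² = 106.14
Round up: n = 107.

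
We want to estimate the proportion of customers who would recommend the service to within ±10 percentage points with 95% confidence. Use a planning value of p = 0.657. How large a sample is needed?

87

For a proportion with margin E = 0.1 at 95% confidence, z = 1.960.
n = p̂(1−p̂)(z/E)² = 0.657 × 0.343 × (1.960/0.1)² = 86.57
Round up: n = 87.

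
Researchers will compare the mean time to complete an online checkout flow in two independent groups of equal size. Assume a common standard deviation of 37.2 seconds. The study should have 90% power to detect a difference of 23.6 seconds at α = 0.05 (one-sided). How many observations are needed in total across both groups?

86 total

For two equal groups, n per group = 2·((z_α + z_β)·σ/δ)².
z_α = 1.645; z_β = 1.282 (power 90%).
n = 2 × (2.927 × 37.2 / 23.6)² = 2 × 21.29 = 42.58
Round up: n = 43 per group.
Total across both groups: 2 × 43 = 86.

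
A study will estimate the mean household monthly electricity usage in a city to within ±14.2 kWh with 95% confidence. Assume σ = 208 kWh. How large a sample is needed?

825

For a mean, the margin of error is E = z·σ/√n, so n = (zσ/E)².
At 95% confidence, z = 1.960.
n = (1.960 × 208 / 14.2)² = 824.26
Round up: n = 825.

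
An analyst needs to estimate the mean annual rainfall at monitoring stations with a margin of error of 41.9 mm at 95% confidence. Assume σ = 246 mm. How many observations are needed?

133

For a mean, the margin of error is E = z·σ/√n, so n = (zσ/E)².
At 95% confidence, z = 1.960.
n = (1.960 × 246 / 41.9)² = 132.42
Round up: n = 133.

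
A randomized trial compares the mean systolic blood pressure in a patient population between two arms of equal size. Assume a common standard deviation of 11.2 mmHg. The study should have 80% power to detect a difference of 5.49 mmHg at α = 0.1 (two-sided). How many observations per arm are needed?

For two equal groups, n per group = 2·((z_{α/2} + z_β)·σ/δ)².
z_{α/2} = 1.645; z_β = 0.842 (power 80%).
n = 2 × (2.487 × 11.2 / 5.49)² = 2 × 25.74 = 51.48
Round up: n = 52 per group.

52 per group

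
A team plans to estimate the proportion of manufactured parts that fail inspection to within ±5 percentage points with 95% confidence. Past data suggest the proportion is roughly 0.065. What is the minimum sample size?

For a proportion with margin E = 0.05 at 95% confidence, z = 1.960.
n = p̂(1−p̂)(z/E)² = 0.065 × 0.935 × (1.960/0.05)² = 93.39
Round up: n = 94.

94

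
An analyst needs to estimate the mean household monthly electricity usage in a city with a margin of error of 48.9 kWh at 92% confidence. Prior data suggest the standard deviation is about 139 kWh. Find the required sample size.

For a mean, the margin of error is E = z·σ/√n, so n = (zσ/E)².
At 92% confidence, z = 1.751.
n = (1.751 × 139 / 48.9)² = 24.77
Round up: n = 25.

n = 25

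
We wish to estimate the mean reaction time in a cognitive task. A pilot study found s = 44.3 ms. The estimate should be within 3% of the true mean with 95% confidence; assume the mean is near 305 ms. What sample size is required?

91

For a mean, the margin of error is E = z·σ/√n, so n = (zσ/E)².
At 95% confidence, z = 1.960.
E = 3% of 305 = 9.15 ms.
n = (1.960 × 44.3 / 9.15)² = 90.05
Round up: n = 91.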